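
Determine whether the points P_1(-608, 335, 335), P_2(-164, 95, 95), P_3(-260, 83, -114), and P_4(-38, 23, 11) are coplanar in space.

Yes

A normal to the plane through P_1, P_2, P_3 is n = P_1P_2 × P_1P_3 = (47280, 115836, -28368).
The plane has equation n·P = 555540. For P_4: n·P_4 = 555540.
Equal, so P_4 lies in the plane and all four are coplanar.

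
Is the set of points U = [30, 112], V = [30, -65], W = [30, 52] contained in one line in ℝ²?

UV = (0, -177), UW = (0, -60).
Checking proportionality: UW = 20/59·UV, so the vectors are parallel and the points are collinear.

Yes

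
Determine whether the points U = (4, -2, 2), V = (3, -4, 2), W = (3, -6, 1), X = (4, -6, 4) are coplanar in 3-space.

A normal to the plane through U, V, W is n = UV × UW = (2, -1, 2).
The plane has equation n·P = 14. For X: n·X = 22.
22 ≠ 14, so X is off the plane.

No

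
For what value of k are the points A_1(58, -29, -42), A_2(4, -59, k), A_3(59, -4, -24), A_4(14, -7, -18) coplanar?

-54

Coplanarity ⇔ det[A_1A_2; A_1A_3; A_1A_4] = 0.
Expanding, this is linear in k: (1122)k + (60588) = 0.
So k = -54.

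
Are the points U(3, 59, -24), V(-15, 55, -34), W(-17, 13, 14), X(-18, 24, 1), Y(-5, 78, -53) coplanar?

No

The plane through U, V, W has normal n = UV × UW = (-612, 884, 748) and equation n·P = 32368.
Checking the remaining points: n·X = 32980, n·Y = 32368.
Since n·X = 32980 ≠ 32368, X is off the plane and the points are not all coplanar.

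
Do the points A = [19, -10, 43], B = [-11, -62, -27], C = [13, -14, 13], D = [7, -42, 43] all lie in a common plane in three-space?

The four points are coplanar iff the 3×3 determinant with rows AB, AC, AD is zero.
Rows: (-30, -52, -70), (-6, -4, -30), (-12, -32, 0).
Expanding along the first row: (-30)(-960) − (-52)(-360) + (-70)(144) = 0.
Zero determinant ⇒ coplanar.

Yes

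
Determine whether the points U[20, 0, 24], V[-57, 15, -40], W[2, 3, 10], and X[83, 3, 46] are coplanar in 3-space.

No

The four points are coplanar iff the 3×3 determinant with rows UV, UW, UX is zero.
Rows: (-77, 15, -64), (-18, 3, -14), (63, 3, 22).
Expanding along the first row: (-77)(108) − (15)(486) + (-64)(-243) = -54.
Nonzero ⇒ not coplanar.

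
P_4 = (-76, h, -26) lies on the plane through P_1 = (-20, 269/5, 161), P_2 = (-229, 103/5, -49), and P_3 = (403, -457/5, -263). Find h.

61/5

A normal to the plane is n = P_1P_2 × P_1P_3 = (-82076/5, -177446, 221952/5).
P_4 lies in the plane iff n · P_1P_4 = 0.
This gives (-177446)h + (10824206/5) = 0, so h = 61/5.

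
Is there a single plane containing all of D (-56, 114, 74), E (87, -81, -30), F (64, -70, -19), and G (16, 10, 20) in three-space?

With D as base: DE = (143, -195, -104), DF = (120, -184, -93), DG = (72, -104, -54).
DF × DG = (264, -216, 768).
DE · (DF × DG) = 0.
The scalar triple product vanishes, so the four points are coplanar.

Yes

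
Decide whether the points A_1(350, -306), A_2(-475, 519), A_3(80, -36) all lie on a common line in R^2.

Yes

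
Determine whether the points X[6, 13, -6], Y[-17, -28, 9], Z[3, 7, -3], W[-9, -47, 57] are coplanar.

Yes

The four points are coplanar iff the 3×3 determinant with rows XY, XZ, XW is zero.
Rows: (-23, -41, 15), (-3, -6, 3), (-15, -60, 63).
Expanding along the first row: (-23)(-198) − (-41)(-144) + (15)(90) = 0.
Zero determinant ⇒ coplanar.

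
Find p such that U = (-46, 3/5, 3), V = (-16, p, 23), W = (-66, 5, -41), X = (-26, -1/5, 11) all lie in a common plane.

-7/5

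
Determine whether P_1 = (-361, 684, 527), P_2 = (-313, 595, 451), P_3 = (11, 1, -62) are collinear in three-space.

No

P_1P_2 = (48, -89, -76), P_1P_3 = (372, -683, -589).
Comparing components 2 and 3: (-89)(-589) − (-76)(-683) = 513 ≠ 0, so P_1P_2 and P_1P_3 are not parallel and the points are not collinear.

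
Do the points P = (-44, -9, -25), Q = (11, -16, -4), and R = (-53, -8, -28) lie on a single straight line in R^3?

PQ = (55, -7, 21), PR = (-9, 1, -3).
PQ × PR = (0, -24, -8).
The cross product is nonzero, so the points do not lie on one line.

No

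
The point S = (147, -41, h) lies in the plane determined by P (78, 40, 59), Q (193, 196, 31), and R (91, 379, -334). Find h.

254

A normal to the plane is n = PQ × PR = (-51816, 44831, 36957).
S lies in the plane iff n · PS = 0.
This gives (36957)h + (-9387078) = 0, so h = 254.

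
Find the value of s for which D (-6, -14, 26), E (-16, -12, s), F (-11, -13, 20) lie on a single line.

14

Collinearity requires DE × DF = 0; each component is linear in s.
The x-component gives (-1)s + (14) = 0, so s = 14.
The remaining components then also vanish.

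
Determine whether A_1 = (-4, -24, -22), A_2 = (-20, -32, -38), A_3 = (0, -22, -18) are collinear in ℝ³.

Yes

A_1A_2 = (-16, -8, -16), A_1A_3 = (4, 2, 4).
Each component of A_1A_3 is -1/4 times the corresponding component of A_1A_2, so A_1A_3 = -1/4·A_1A_2 and the points are collinear.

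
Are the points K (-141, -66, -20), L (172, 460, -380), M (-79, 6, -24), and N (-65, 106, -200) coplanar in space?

The four points are coplanar iff the 3×3 determinant with rows KL, KM, KN is zero.
Rows: (313, 526, -360), (62, 72, -4), (76, 172, -180).
Expanding along the first row: (313)(-12272) − (526)(-10856) + (-360)(5192) = 0.
Zero determinant ⇒ coplanar.

Yes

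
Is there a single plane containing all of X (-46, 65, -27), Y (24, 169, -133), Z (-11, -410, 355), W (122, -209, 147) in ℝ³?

No

With X as base: XY = (70, 104, -106), XZ = (35, -475, 382), XW = (168, -274, 174).
XZ × XW = (22018, 58086, 70210).
XY · (XZ × XW) = 139944.
Since 139944 ≠ 0, the four points are not coplanar.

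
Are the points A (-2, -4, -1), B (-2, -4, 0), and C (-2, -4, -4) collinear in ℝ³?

AB = (0, 0, 1), AC = (0, 0, -3).
Each component of AC is -3 times the corresponding component of AB, so AC = -3·AB and the points are collinear.

Yes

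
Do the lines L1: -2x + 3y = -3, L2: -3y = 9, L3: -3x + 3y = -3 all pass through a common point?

The three lines meet at one point iff the augmented coefficient matrix [aᵢ bᵢ cᵢ] has rank < 3, i.e. its determinant vanishes.
Here the determinant is -18.
Nonzero, so no common point exists.

No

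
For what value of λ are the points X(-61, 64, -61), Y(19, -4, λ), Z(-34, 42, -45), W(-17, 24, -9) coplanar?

The points are coplanar iff XY · (XZ × XW) = 0.
Expanding, this is linear in λ: (-112)λ + (448) = 0.
So λ = 4.

4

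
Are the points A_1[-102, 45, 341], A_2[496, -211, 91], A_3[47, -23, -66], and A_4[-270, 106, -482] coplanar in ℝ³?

The four points are coplanar iff the 3×3 determinant with rows A_1A_2, A_1A_3, A_1A_4 is zero.
Rows: (598, -256, -250), (149, -68, -407), (-168, 61, -823).
Expanding along the first row: (598)(80791) − (-256)(-191003) + (-250)(-2335) = 0.
Zero determinant ⇒ coplanar.

Yes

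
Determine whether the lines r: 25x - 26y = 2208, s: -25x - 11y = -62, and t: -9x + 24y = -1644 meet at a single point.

Yes

Intersecting r and s: solving the 2×2 system gives (x, y) = (28, -58).
Substitute into t: (-9)(28) + (24)(-58) = -1644.
This equals -1644, so (28, -58) lies on all three lines and they are concurrent.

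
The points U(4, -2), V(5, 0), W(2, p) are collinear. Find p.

Collinearity: (W − U) must be parallel to (V − U) = (1, 2).
Cross-multiplying the components: (p − (-2))·(1) = (-2)·(2).
Solving gives p = -6.

-6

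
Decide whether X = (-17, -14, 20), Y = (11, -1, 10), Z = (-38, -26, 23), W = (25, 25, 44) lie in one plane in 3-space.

A normal to the plane through X, Y, Z is n = XY × XZ = (-81, 126, -63).
The plane has equation n·P = -1647. For W: n·W = -1647.
Equal, so W lies in the plane and all four are coplanar.

Yes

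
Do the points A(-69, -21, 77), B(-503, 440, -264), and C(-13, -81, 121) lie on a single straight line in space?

AB = (-434, 461, -341), AC = (56, -60, 44).
Comparing components 2 and 3: (461)(44) − (-341)(-60) = -176 ≠ 0, so AB and AC are not parallel and the points are not collinear.

No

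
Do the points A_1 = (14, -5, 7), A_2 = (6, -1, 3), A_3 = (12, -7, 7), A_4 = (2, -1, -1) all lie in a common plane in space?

A normal to the plane through A_1, A_2, A_3 is n = A_1A_2 × A_1A_3 = (-8, 8, 24).
The plane has equation n·P = 16. For A_4: n·A_4 = -48.
-48 ≠ 16, so A_4 is off the plane.

No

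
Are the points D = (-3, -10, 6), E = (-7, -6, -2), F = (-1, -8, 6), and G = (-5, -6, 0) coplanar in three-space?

Yes

A normal to the plane through D, E, F is n = DE × DF = (16, -16, -16).
The plane has equation n·P = 16. For G: n·G = 16.
Equal, so G lies in the plane and all four are coplanar.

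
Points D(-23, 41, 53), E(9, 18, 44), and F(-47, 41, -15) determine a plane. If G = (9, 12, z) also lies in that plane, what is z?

18

The plane through D, E, F has equation 1564x + 2392y − 552z = 32844.
Substituting G: (-552)z + (42780) = 32844, so z = 18.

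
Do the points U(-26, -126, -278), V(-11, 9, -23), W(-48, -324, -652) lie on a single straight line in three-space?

Yes

UV = (15, 135, 255), UW = (-22, -198, -374).
UV × UW = (0, 0, 0).
The cross product vanishes, so the three points are collinear.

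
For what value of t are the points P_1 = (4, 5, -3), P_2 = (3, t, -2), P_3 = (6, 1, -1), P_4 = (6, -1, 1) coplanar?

The points are coplanar iff P_1P_2 · (P_1P_3 × P_1P_4) = 0.
Expanding, this is linear in t: (-4)t + (20) = 0.
So t = 5.

5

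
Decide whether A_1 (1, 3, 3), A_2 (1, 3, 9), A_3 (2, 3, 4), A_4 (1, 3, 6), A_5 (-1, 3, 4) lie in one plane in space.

Yes

The plane through A_1, A_2, A_3 has normal n = A_1A_2 × A_1A_3 = (0, 6, 0) and equation n·P = 18.
Checking the remaining points: n·A_4 = 18, n·A_5 = 18.
All equal 18, so all 5 points lie in one plane.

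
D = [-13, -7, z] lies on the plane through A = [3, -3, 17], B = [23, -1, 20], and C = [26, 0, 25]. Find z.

-1

Coplanarity requires AB · (AC × AD) = 0.
AB = (20, 2, 3), AC = (23, 3, 8); the triple product is linear in z with coefficient 14 and constant term 14.
Setting it to zero: z = -1.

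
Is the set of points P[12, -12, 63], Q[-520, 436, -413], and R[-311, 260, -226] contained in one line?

PQ = (-532, 448, -476), PR = (-323, 272, -289).
Each component of PR is 17/28 times the corresponding component of PQ, so PR = 17/28·PQ and the points are collinear.

Yes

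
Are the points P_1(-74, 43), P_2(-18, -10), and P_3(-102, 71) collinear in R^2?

P_1P_2 = (56, -53), P_1P_3 = (-28, 28).
Twice the signed area of △P_1P_2P_3 is (56)(28) − (-53)(-28) = 84.
The area is nonzero, so the three points are not collinear.

No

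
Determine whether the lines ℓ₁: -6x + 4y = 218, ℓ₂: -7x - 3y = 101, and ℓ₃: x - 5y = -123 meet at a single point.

Yes

The three lines meet at one point iff the augmented coefficient matrix [aᵢ bᵢ cᵢ] has rank < 3, i.e. its determinant vanishes.
Here the determinant is 0.
It vanishes, so the lines are concurrent at (-23, 20).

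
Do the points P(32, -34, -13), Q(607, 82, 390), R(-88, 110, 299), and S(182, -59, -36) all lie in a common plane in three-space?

The four points are coplanar iff the 3×3 determinant with rows PQ, PR, PS is zero.
Rows: (575, 116, 403), (-120, 144, 312), (150, -25, -23).
Expanding along the first row: (575)(4488) − (116)(-44040) + (403)(-18600) = 193440.
Nonzero ⇒ not coplanar.

No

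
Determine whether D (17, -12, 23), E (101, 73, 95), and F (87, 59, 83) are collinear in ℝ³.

DE = (84, 85, 72), DF = (70, 71, 60).
Comparing components 2 and 3: (85)(60) − (72)(71) = -12 ≠ 0, so DE and DF are not parallel and the points are not collinear.

No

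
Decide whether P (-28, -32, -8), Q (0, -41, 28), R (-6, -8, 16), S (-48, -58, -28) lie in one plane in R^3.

A normal to the plane through P, Q, R is n = PQ × PR = (-1080, 120, 870).
The plane has equation n·X = 19440. For S: n·S = 20520.
20520 ≠ 19440, so S is off the plane.

No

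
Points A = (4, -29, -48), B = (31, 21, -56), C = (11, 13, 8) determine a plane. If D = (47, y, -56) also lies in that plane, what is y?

The plane through A, B, C has equation 3136x − 1568y + 784z = 20384.
Substituting D: (-1568)y + (103488) = 20384, so y = 53.

53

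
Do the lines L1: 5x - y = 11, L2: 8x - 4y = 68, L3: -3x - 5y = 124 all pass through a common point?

No

The three lines meet at one point iff the augmented coefficient matrix [aᵢ bᵢ cᵢ] has rank < 3, i.e. its determinant vanishes.
Here the determinant is -156.
Nonzero, so no common point exists.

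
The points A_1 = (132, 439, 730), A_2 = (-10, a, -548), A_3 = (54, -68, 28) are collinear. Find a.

Direction A_1A_3 = (-78, -507, -702). From the x-coordinate of A_2, the parameter along the line is τ = (-10 − 132)/(-78) = 71/39.
Then a = 439 + 71/39·(-507) = -484.

-484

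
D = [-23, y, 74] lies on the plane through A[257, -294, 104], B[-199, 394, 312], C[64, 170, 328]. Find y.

The plane through A, B, C has equation 57600x + 62000y − 78800z = -11620000.
Substituting D: (62000)y + (-7156000) = -11620000, so y = -72.

-72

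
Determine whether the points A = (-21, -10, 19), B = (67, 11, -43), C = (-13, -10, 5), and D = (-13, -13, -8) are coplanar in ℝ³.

With A as base: AB = (88, 21, -62), AC = (8, 0, -14), AD = (8, -3, -27).
AC × AD = (-42, 104, -24).
AB · (AC × AD) = -24.
Since -24 ≠ 0, the four points are not coplanar.

No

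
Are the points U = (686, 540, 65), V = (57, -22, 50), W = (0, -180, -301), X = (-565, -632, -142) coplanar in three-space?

The four points are coplanar iff the 3×3 determinant with rows UV, UW, UX is zero.
Rows: (-629, -562, -15), (-686, -720, -366), (-1251, -1172, -207).
Expanding along the first row: (-629)(-279912) − (-562)(-315864) + (-15)(-96728) = 0.
Zero determinant ⇒ coplanar.

Yes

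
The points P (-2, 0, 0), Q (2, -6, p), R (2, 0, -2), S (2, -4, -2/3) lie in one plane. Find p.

0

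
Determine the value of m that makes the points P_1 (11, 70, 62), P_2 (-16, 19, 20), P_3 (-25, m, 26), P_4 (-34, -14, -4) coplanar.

7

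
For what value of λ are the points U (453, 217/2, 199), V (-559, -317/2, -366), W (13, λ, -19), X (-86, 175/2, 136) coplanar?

The points are coplanar iff UV · (UW × UX) = 0.
Expanding, this is linear in λ: (-240779)λ + (3130127/2) = 0.
So λ = 13/2.

13/2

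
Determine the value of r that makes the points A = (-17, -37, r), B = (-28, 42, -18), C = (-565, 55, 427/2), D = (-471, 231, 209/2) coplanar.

15/2

Coplanarity ⇔ det[AB; AC; AD] = 0.
Expanding, this is linear in r: (95734)r + (-718005) = 0.
So r = 15/2.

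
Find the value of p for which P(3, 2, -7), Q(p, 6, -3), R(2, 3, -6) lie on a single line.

-1

Direction PR = (-1, 1, 1). From the y-coordinate of Q, the parameter along the line is τ = (6 − 2)/1 = 4.
Then p = 3 + 4·(-1) = -1.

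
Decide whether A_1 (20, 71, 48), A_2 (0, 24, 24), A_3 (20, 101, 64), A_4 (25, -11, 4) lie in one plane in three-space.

Yes

A normal to the plane through A_1, A_2, A_3 is n = A_1A_2 × A_1A_3 = (-32, 320, -600).
The plane has equation n·P = -6720. For A_4: n·A_4 = -6720.
Equal, so A_4 lies in the plane and all four are coplanar.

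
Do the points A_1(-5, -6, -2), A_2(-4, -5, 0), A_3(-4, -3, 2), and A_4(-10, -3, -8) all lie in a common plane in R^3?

No

The four points are coplanar iff the 3×3 determinant with rows A_1A_2, A_1A_3, A_1A_4 is zero.
Rows: (1, 1, 2), (1, 3, 4), (-5, 3, -6).
Expanding along the first row: (1)(-30) − (1)(14) + (2)(18) = -8.
Nonzero ⇒ not coplanar.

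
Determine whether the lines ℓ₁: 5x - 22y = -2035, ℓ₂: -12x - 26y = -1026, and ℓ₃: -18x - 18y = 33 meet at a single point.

No

The three lines meet at one point iff the augmented coefficient matrix [aᵢ bᵢ cᵢ] has rank < 3, i.e. its determinant vanishes.
Here the determinant is 1182.
Nonzero, so no common point exists.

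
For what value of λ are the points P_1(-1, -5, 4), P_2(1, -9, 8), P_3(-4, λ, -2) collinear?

Direction P_1P_2 = (2, -4, 4). From the x-coordinate of P_3, the parameter along the line is τ = (-4 − (-1))/2 = -3/2.
Then λ = (-5) + (-3/2)·(-4) = 1.

1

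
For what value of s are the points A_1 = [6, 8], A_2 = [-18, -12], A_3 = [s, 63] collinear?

The three points are collinear iff det[A_1A_2; A_1A_3] = 0.
This determinant is linear in s: (20)s + (-1440) = 0, so s = 72.

72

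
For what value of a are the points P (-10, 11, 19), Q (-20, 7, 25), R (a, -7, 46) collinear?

-55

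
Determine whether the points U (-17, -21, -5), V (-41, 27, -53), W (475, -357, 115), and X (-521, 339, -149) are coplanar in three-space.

Yes

A normal to the plane through U, V, W is n = UV × UW = (-10368, -20736, -15552).
The plane has equation n·P = 689472. For X: n·X = 689472.
Equal, so X lies in the plane and all four are coplanar.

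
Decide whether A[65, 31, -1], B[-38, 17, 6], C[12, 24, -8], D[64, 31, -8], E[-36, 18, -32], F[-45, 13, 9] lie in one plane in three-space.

No

The plane through A, B, C has normal n = AB × AC = (147, -1092, -21) and equation n·P = -24276.
Checking the remaining points: n·D = -24276, n·E = -24276, n·F = -21000.
Since n·F = -21000 ≠ -24276, F is off the plane and the points are not all coplanar.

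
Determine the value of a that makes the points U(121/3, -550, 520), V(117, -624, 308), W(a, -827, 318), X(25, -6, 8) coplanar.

Normal to plane UVX: n = (153216, 42504, 40572); plane equation n·P = 3899952.
Requiring n·W = 3899952: (153216)a + (-22248912) = 3899952.
So a = 512/3.

512/3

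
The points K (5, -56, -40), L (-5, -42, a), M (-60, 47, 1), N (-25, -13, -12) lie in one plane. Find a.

-30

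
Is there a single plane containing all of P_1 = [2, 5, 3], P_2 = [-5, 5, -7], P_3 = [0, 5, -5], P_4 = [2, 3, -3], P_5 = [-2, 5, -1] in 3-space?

No

The plane through P_1, P_2, P_3 has normal n = P_1P_2 × P_1P_3 = (0, -36, 0) and equation n·P = -180.
Checking the remaining points: n·P_4 = -108, n·P_5 = -180.
Since n·P_4 = -108 ≠ -180, P_4 is off the plane and the points are not all coplanar.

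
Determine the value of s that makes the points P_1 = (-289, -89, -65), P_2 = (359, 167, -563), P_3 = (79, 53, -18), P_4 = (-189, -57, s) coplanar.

Normal to plane P_1P_2P_3: n = (82748, -213720, -2192); plane equation n·P = -4750612.
Requiring n·P_4 = -4750612: (-2192)s + (-3457332) = -4750612.
So s = 590.

590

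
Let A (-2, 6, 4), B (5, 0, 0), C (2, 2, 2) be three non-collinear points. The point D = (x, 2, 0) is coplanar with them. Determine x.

4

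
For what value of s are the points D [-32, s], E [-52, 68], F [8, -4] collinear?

Collinearity: (D − E) must be parallel to (F − E) = (60, -72).
Cross-multiplying the components: (s − 68)·(60) = (20)·(-72).
Solving gives s = 44.

44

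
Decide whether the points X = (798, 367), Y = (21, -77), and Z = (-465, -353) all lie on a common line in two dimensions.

No

XY = (-777, -444), XZ = (-1263, -720).
Twice the signed area of △XYZ is (-777)(-720) − (-444)(-1263) = -1332.
The area is nonzero, so the three points are not collinear.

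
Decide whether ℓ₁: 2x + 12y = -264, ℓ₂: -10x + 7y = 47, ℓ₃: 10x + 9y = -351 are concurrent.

Yes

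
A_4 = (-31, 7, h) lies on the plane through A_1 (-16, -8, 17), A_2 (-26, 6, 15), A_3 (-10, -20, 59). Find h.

The plane through A_1, A_2, A_3 has equation 564x + 408y + 36z = -11676.
Substituting A_4: (36)h + (-14628) = -11676, so h = 82.

82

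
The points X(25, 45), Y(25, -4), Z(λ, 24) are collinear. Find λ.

Collinearity: (Z − X) must be parallel to (Y − X) = (0, -49).
Cross-multiplying the components: (λ − 25)·(-49) = (-21)·(0).
Solving gives λ = 25.

25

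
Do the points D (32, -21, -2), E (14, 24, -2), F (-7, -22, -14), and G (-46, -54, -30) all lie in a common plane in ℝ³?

The four points are coplanar iff the 3×3 determinant with rows DE, DF, DG is zero.
Rows: (-18, 45, 0), (-39, -1, -12), (-78, -33, -28).
Expanding along the first row: (-18)(-368) − (45)(156) + (0)(1209) = -396.
Nonzero ⇒ not coplanar.

No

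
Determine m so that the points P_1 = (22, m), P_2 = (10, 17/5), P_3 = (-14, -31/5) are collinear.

Collinearity: (P_1 − P_2) must be parallel to (P_3 − P_2) = (-24, -48/5).
Cross-multiplying the components: (m − 17/5)·(-24) = (12)·(-48/5).
Solving gives m = 41/5.

41/5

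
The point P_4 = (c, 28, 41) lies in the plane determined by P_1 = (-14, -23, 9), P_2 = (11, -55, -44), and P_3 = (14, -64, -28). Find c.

-47

The plane through P_1, P_2, P_3 has equation −989x − 559y − 129z = 25542.
Substituting P_4: (-989)c + (-20941) = 25542, so c = -47.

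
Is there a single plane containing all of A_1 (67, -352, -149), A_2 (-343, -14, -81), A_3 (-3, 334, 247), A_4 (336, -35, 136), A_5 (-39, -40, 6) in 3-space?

Yes

The plane through A_1, A_2, A_3 has normal n = A_1A_2 × A_1A_3 = (87200, 157600, -257600) and equation n·P = -11250400.
Checking the remaining points: n·A_4 = -11250400, n·A_5 = -11250400.
All equal -11250400, so all 5 points lie in one plane.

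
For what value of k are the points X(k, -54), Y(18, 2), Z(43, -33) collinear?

58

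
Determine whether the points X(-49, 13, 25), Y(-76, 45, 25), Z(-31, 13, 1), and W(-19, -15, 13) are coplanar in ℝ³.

No

The four points are coplanar iff the 3×3 determinant with rows XY, XZ, XW is zero.
Rows: (-27, 32, 0), (18, 0, -24), (30, -28, -12).
Expanding along the first row: (-27)(-672) − (32)(504) + (0)(-504) = 2016.
Nonzero ⇒ not coplanar.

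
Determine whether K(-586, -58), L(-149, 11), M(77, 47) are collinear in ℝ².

KL = (437, 69), KM = (663, 105).
Twice the signed area of △KLM is (437)(105) − (69)(663) = 138.
The area is nonzero, so the three points are not collinear.

No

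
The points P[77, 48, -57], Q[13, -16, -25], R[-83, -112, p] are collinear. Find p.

Direction PQ = (-64, -64, 32). From the x-coordinate of R, the parameter along the line is τ = (-83 − 77)/(-64) = 5/2.
Then p = (-57) + 5/2·(32) = 23.

23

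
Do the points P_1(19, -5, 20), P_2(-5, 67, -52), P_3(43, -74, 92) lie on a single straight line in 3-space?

No

P_1P_2 = (-24, 72, -72), P_1P_3 = (24, -69, 72).
Comparing components 2 and 3: (72)(72) − (-72)(-69) = 216 ≠ 0, so P_1P_2 and P_1P_3 are not parallel and the points are not collinear.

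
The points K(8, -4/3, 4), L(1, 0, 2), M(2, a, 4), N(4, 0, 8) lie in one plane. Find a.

Normal to plane KLN: n = (8, 36, -4); plane equation n·P = 0.
Requiring n·M = 0: (36)a + (0) = 0.
So a = 0.

0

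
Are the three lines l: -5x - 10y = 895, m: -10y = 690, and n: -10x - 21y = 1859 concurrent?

Yes

The three lines meet at one point iff the augmented coefficient matrix [aᵢ bᵢ cᵢ] has rank < 3, i.e. its determinant vanishes.
Here the determinant is 0.
It vanishes, so the lines are concurrent at (-41, -69).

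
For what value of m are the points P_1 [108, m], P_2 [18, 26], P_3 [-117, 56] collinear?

6

Collinearity: (P_1 − P_2) must be parallel to (P_3 − P_2) = (-135, 30).
Cross-multiplying the components: (m − 26)·(-135) = (90)·(30).
Solving gives m = 6.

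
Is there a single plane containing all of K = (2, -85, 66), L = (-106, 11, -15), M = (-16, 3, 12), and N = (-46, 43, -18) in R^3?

A normal to the plane through K, L, M is n = KL × KM = (1944, -4374, -7776).
The plane has equation n·P = -137538. For N: n·N = -137538.
Equal, so N lies in the plane and all four are coplanar.

Yes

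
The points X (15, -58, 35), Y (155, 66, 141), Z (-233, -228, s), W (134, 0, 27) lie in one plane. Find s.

-50

Normal to plane XYW: n = (-7140, 13734, -6636); plane equation n·P = -1135932.
Requiring n·Z = -1135932: (-6636)s + (-1467732) = -1135932.
So s = -50.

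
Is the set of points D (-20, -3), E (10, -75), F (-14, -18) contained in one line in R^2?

DE = (30, -72), DF = (6, -15).
Twice the signed area of △DEF is (30)(-15) − (-72)(6) = -18.
The area is nonzero, so the three points are not collinear.

No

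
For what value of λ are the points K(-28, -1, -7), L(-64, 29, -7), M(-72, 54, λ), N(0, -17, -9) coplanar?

-12

The points are coplanar iff KL · (KM × KN) = 0.
Expanding, this is linear in λ: (264)λ + (3168) = 0.
So λ = -12.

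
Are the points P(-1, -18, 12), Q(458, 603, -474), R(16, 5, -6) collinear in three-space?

PQ = (459, 621, -486), PR = (17, 23, -18).
Each component of PR is 1/27 times the corresponding component of PQ, so PR = 1/27·PQ and the points are collinear.

Yes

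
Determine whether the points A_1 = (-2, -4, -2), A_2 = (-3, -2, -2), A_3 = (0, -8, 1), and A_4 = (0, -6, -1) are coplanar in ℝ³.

The four points are coplanar iff the 3×3 determinant with rows A_1A_2, A_1A_3, A_1A_4 is zero.
Rows: (-1, 2, 0), (2, -4, 3), (2, -2, 1).
Expanding along the first row: (-1)(2) − (2)(-4) + (0)(4) = 6.
Nonzero ⇒ not coplanar.

No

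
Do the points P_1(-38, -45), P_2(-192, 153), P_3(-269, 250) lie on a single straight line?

No

P_1P_2 = (-154, 198), P_1P_3 = (-231, 295).
If collinear, P_1P_3 would be a scalar multiple of P_1P_2. But (-154)·(295) ≠ (198)·(-231) (difference 308), so they are not parallel; the points are not collinear.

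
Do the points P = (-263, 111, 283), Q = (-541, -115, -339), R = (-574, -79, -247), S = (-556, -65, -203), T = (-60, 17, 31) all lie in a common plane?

The plane through P, Q, R has normal n = PQ × PR = (1600, 46102, -17466) and equation n·X = -246356.
Checking the remaining points: n·S = -340632, n·T = 146288.
Since n·S = -340632 ≠ -246356, S is off the plane and the points are not all coplanar.

No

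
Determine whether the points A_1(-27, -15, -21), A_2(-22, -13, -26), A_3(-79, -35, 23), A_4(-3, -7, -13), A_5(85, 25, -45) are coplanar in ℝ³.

The plane through A_1, A_2, A_3 has normal n = A_1A_2 × A_1A_3 = (-12, 40, 4) and equation n·P = -360.
Checking the remaining points: n·A_4 = -296, n·A_5 = -200.
Since n·A_4 = -296 ≠ -360, A_4 is off the plane and the points are not all coplanar.

No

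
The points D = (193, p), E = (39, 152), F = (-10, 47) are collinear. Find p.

482

Collinearity: (D − E) must be parallel to (F − E) = (-49, -105).
Cross-multiplying the components: (p − 152)·(-49) = (154)·(-105).
Solving gives p = 482.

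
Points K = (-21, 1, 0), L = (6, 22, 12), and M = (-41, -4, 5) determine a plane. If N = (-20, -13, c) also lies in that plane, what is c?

-19

The plane through K, L, M has equation 165x − 375y + 285z = -3840.
Substituting N: (285)c + (1575) = -3840, so c = -19.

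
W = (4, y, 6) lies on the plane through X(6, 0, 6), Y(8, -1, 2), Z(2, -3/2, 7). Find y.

A normal to the plane is n = XY × XZ = (-7, 14, -7).
W lies in the plane iff n · XW = 0.
This gives (14)y + (14) = 0, so y = -1.

-1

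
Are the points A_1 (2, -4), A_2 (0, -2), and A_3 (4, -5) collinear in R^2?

No

A_1A_2 = (-2, 2), A_1A_3 = (2, -1).
Twice the signed area of △A_1A_2A_3 is (-2)(-1) − (2)(2) = -2.
The area is nonzero, so the three points are not collinear.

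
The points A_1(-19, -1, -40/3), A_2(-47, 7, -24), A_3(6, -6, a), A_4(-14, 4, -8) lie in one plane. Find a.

-8/3

The points are coplanar iff A_1A_2 · (A_1A_3 × A_1A_4) = 0.
Expanding, this is linear in a: (180)a + (480) = 0.
So a = -8/3.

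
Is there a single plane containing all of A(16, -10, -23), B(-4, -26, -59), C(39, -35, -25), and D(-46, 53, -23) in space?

No

A normal to the plane through A, B, C is n = AB × AC = (-868, -868, 868).
The plane has equation n·P = -25172. For D: n·D = -26040.
-26040 ≠ -25172, so D is off the plane.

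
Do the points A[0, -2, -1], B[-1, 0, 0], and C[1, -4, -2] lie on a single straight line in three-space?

AB = (-1, 2, 1), AC = (1, -2, -1).
AB × AC = (0, 0, 0).
The cross product vanishes, so the three points are collinear.

Yes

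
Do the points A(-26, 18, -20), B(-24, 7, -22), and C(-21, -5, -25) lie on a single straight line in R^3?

AB = (2, -11, -2), AC = (5, -23, -5).
AB × AC = (9, 0, 9).
The cross product is nonzero, so the points do not lie on one line.

No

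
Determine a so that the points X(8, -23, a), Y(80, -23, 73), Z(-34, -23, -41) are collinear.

Direction YZ = (-114, 0, -114). From the x-coordinate of X, the parameter along the line is τ = (8 − 80)/(-114) = 12/19.
Then a = 73 + 12/19·(-114) = 1.

1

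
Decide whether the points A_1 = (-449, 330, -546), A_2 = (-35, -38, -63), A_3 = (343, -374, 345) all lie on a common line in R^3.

A_1A_2 = (414, -368, 483), A_1A_3 = (792, -704, 891).
Comparing components 2 and 3: (-368)(891) − (483)(-704) = 12144 ≠ 0, so A_1A_2 and A_1A_3 are not parallel and the points are not collinear.

No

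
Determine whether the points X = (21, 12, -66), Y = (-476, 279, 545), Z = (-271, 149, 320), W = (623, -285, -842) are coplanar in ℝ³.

Yes

With X as base: XY = (-497, 267, 611), XZ = (-292, 137, 386), XW = (602, -297, -776).
XZ × XW = (8330, 5780, 4250).
XY · (XZ × XW) = 0.
The scalar triple product vanishes, so the four points are coplanar.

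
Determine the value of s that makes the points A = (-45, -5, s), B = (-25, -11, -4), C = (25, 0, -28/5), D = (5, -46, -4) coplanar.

Coplanarity ⇔ det[AB; AC; AD] = 0.
Expanding, this is linear in s: (2080)s + (7488) = 0.
So s = -18/5.

-18/5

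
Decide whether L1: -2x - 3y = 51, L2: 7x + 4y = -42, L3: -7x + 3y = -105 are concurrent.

Yes

Lines aᵢx + bᵢy = cᵢ with pairwise distinct directions are concurrent exactly when det[aᵢ bᵢ cᵢ] = 0.
Here the determinant is 0.
It vanishes, so the lines are concurrent at (6, -21).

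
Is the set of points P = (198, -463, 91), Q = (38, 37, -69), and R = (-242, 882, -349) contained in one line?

No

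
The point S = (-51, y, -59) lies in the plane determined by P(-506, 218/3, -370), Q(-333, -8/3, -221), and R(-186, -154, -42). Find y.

28/3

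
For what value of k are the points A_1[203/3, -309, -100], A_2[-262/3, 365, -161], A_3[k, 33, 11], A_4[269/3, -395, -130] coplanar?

-58/3

The points are coplanar iff A_1A_2 · (A_1A_3 × A_1A_4) = 0.
Expanding, this is linear in k: (25466)k + (1477028/3) = 0.
So k = -58/3.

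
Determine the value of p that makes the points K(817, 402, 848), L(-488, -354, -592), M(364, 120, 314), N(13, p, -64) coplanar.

-78

Coplanarity ⇔ det[KL; KM; KN] = 0.
Expanding, this is linear in p: (-44550)p + (-3474900) = 0.
So p = -78.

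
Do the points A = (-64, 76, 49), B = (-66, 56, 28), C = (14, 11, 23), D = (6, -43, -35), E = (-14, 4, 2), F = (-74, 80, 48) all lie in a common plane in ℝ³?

The plane through A, B, C has normal n = AB × AC = (-845, -1690, 1690) and equation n·P = 8450.
Checking the remaining points: n·D = 8450, n·E = 8450, n·F = 8450.
All equal 8450, so all 6 points lie in one plane.

Yes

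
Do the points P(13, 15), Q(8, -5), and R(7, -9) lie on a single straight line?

PQ = (-5, -20), PR = (-6, -24).
det[PQ; PR] = (-5)(-24) − (-20)(-6) = 0.
The determinant is zero, so the points are collinear.

Yes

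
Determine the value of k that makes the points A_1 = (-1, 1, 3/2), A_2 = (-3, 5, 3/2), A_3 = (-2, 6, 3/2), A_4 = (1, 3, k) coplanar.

Normal to plane A_1A_2A_3: n = (0, 0, -6); plane equation n·P = -9.
Requiring n·A_4 = -9: (-6)k + (0) = -9.
So k = 3/2.

3/2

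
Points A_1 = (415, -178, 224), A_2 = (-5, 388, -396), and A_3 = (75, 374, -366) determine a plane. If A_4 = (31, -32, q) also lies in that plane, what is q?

The plane through A_1, A_2, A_3 has equation 8300x − 37000y − 39400z = 1204900.
Substituting A_4: (-39400)q + (1441300) = 1204900, so q = 6.

6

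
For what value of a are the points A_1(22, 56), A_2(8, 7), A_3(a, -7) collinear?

The three points are collinear iff det[A_1A_2; A_1A_3] = 0.
This determinant is linear in a: (49)a + (-196) = 0, so a = 4.

4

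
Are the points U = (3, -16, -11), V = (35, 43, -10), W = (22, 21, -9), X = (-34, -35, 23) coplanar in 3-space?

With U as base: UV = (32, 59, 1), UW = (19, 37, 2), UX = (-37, -19, 34).
UW × UX = (1296, -720, 1008).
UV · (UW × UX) = 0.
The scalar triple product vanishes, so the four points are coplanar.

Yes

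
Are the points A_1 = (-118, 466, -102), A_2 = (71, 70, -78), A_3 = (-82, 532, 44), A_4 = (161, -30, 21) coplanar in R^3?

The four points are coplanar iff the 3×3 determinant with rows A_1A_2, A_1A_3, A_1A_4 is zero.
Rows: (189, -396, 24), (36, 66, 146), (279, -496, 123).
Expanding along the first row: (189)(80534) − (-396)(-36306) + (24)(-36270) = -26730.
Nonzero ⇒ not coplanar.

No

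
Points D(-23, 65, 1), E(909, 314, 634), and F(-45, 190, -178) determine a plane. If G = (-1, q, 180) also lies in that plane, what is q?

The plane through D, E, F has equation −123696x + 152902y + 121978z = 12905616.
Substituting G: (152902)q + (22079736) = 12905616, so q = -60.

-60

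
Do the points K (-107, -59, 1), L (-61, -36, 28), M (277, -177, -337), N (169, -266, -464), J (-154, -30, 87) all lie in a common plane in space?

No

The plane through K, L, M has normal n = KL × KM = (-4588, 25916, -14260) and equation n·P = -1052388.
Checking the remaining points: n·N = -1052388, n·J = -1311548.
Since n·J = -1311548 ≠ -1052388, J is off the plane and the points are not all coplanar.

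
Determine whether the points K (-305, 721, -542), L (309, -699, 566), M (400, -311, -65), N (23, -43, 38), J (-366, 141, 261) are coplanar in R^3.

No

The plane through K, L, M has normal n = KL × KM = (466116, 488262, 367452) and equation n·P = 10712538.
Checking the remaining points: n·N = 3688578, n·J = -5848542.
Since n·N = 3688578 ≠ 10712538, N is off the plane and the points are not all coplanar.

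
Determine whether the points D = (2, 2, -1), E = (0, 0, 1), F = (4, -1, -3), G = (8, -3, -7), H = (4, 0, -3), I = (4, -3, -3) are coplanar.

Yes

The plane through D, E, F has normal n = DE × DF = (10, 0, 10) and equation n·P = 10.
Checking the remaining points: n·G = 10, n·H = 10, n·I = 10.
All equal 10, so all 6 points lie in one plane.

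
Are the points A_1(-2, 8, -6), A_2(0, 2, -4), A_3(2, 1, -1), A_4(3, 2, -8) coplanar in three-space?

No

With A_1 as base: A_1A_2 = (2, -6, 2), A_1A_3 = (4, -7, 5), A_1A_4 = (5, -6, -2).
A_1A_3 × A_1A_4 = (44, 33, 11).
A_1A_2 · (A_1A_3 × A_1A_4) = -88.
Since -88 ≠ 0, the four points are not coplanar.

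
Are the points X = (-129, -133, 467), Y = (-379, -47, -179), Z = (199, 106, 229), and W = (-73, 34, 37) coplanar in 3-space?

A normal to the plane through X, Y, Z is n = XY × XZ = (133926, -271388, -87958).
The plane has equation n·P = -22258236. For W: n·W = -22258236.
Equal, so W lies in the plane and all four are coplanar.

Yes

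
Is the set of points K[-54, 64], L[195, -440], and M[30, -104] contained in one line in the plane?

No

KL = (249, -504), KM = (84, -168).
If collinear, KM would be a scalar multiple of KL. But (249)·(-168) ≠ (-504)·(84) (difference 504), so they are not parallel; the points are not collinear.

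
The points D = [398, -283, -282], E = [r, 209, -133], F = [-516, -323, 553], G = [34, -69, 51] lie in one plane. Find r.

236

The points are coplanar iff DE · (DF × DG) = 0.
Expanding, this is linear in r: (-192010)r + (45314360) = 0.
So r = 236.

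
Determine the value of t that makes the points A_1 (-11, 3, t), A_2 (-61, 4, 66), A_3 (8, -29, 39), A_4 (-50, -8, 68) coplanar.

Coplanarity ⇔ det[A_1A_2; A_1A_3; A_1A_4] = 0.
Expanding, this is linear in t: (465)t + (-11625) = 0.
So t = 25.

25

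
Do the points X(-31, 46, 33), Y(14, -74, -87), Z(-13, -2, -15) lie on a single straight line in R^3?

XY = (45, -120, -120), XZ = (18, -48, -48).
XY × XZ = (0, 0, 0).
The cross product vanishes, so the three points are collinear.

Yes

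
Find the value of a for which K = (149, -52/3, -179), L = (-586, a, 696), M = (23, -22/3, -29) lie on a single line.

Direction KM = (-126, 10, 150). From the x-coordinate of L, the parameter along the line is τ = (-586 − 149)/(-126) = 35/6.
Then a = (-52/3) + 35/6·(10) = 41.

41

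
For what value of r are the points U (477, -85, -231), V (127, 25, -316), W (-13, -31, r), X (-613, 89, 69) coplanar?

-15

The points are coplanar iff UV · (UW × UX) = 0.
Expanding, this is linear in r: (-59000)r + (-885000) = 0.
So r = -15.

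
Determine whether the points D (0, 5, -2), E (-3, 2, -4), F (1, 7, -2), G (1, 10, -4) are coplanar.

Yes

A normal to the plane through D, E, F is n = DE × DF = (4, -2, -3).
The plane has equation n·P = -4. For G: n·G = -4.
Equal, so G lies in the plane and all four are coplanar.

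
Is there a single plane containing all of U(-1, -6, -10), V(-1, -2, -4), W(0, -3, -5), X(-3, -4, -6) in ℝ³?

No

With U as base: UV = (0, 4, 6), UW = (1, 3, 5), UX = (-2, 2, 4).
UW × UX = (2, -14, 8).
UV · (UW × UX) = -8.
Since -8 ≠ 0, the four points are not coplanar.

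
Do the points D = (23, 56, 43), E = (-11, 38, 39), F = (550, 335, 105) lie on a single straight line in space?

DE = (-34, -18, -4), DF = (527, 279, 62).
Each component of DF is -31/2 times the corresponding component of DE, so DF = -31/2·DE and the points are collinear.

Yes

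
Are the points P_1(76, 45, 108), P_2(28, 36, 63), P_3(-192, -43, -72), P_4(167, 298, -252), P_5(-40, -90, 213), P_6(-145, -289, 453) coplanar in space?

The plane through P_1, P_2, P_3 has normal n = P_1P_2 × P_1P_3 = (-2340, 3420, 1812) and equation n·P = 171756.
Checking the remaining points: n·P_4 = 171756, n·P_5 = 171756, n·P_6 = 171756.
All equal 171756, so all 6 points lie in one plane.

Yes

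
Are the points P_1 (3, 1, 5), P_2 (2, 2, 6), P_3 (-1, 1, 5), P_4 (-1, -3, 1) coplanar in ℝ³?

Yes

The four points are coplanar iff the 3×3 determinant with rows P_1P_2, P_1P_3, P_1P_4 is zero.
Rows: (-1, 1, 1), (-4, 0, 0), (-4, -4, -4).
Expanding along the first row: (-1)(0) − (1)(16) + (1)(16) = 0.
Zero determinant ⇒ coplanar.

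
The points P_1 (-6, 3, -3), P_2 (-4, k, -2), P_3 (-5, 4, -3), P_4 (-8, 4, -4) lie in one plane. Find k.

2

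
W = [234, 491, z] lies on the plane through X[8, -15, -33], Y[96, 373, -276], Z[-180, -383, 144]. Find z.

-293

Coplanarity requires XY · (XZ × XW) = 0.
XY = (88, 388, -243), XZ = (-188, -368, 177); the triple product is linear in z with coefficient 40560 and constant term 11884080.
Setting it to zero: z = -293.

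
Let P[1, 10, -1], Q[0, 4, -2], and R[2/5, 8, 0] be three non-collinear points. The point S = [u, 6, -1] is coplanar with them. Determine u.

A normal to the plane is n = PQ × PR = (-8, 8/5, -8/5).
S lies in the plane iff n · PS = 0.
This gives (-8)u + (8/5) = 0, so u = 1/5.

1/5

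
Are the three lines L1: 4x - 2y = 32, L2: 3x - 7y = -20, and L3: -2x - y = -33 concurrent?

Intersecting L1 and L2: solving the 2×2 system gives (x, y) = (12, 8).
Substitute into L3: (-2)(12) + (-1)(8) = -32.
But L3 requires -33 ≠ -32, so the three lines have no common point.

No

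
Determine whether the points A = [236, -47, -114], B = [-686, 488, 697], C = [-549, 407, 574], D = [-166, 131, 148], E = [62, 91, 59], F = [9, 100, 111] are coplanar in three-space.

No

The plane through A, B, C has normal n = AB × AC = (-114, -2299, 1387) and equation n·P = -76969.
Checking the remaining points: n·D = -76969, n·E = -134444, n·F = -76969.
Since n·E = -134444 ≠ -76969, E is off the plane and the points are not all coplanar.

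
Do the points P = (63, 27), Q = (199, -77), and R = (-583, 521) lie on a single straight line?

Yes

PQ = (136, -104), PR = (-646, 494).
Checking proportionality: PR = -19/4·PQ, so the vectors are parallel and the points are collinear.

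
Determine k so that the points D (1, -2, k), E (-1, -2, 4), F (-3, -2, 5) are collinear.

3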